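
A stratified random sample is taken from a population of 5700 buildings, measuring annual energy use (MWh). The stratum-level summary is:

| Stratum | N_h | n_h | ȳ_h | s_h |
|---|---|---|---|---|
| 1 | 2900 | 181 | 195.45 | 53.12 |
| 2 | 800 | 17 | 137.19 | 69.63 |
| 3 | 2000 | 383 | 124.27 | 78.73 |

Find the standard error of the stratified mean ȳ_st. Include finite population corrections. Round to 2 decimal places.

SE(ȳ_st) ≈ 3.30

V̂(ȳ_st) = Σ W_h² (1 − n_h/N_h) s_h²/n_h, with W_h = N_h/N and N = 5700:
  stratum 1: (2900/5700)²·(1 − 181/2900)·53.12²/181 = 3.78351
  stratum 2: (800/5700)²·(1 − 17/800)·69.63²/17 = 5.49852
  stratum 3: (2000/5700)²·(1 − 383/2000)·78.73²/383 = 1.61091
V̂(ȳ_st) = 10.8929
SE(ȳ_st) = √10.8929 = 3.30045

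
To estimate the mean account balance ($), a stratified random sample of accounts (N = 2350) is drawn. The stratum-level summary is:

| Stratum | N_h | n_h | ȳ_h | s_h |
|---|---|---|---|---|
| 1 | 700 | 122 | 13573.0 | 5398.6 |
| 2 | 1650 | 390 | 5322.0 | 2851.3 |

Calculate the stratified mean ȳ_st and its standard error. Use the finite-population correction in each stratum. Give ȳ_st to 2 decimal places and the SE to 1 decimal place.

ȳ_st ≈ 7779.74, SE ≈ 159.2

ȳ_st = Σ W_h ȳ_h = (700·13573.0 + 1650·5322.0)/2350 = 7779.74468
V̂(ȳ_st) = Σ W_h² (1 − n_h/N_h) s_h²/n_h, with W_h = N_h/N and N = 2350:
  stratum 1: (700/2350)²·(1 − 122/700)·5398.6²/122 = 17502.2
  stratum 2: (1650/2350)²·(1 − 390/1650)·2851.3²/390 = 7847.66
V̂(ȳ_st) = 25349.9
SE(ȳ_st) = √25349.9 = 159.216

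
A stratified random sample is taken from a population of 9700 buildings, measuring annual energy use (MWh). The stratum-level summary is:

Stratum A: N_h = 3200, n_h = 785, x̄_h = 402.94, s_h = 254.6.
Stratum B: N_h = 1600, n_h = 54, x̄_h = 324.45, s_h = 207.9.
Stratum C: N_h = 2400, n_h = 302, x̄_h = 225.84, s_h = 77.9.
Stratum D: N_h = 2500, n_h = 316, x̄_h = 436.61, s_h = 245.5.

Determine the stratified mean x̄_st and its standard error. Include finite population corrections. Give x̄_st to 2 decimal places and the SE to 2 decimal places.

x̄_st ≈ 354.85, SE ≈ 6.32

x̄_st = Σ W_h x̄_h = (3200·402.94 + 1600·324.45 + 2400·225.84 + 2500·436.61)/9700 = 354.85247
V̂(x̄_st) = Σ W_h² (1 − n_h/N_h) s_h²/n_h, with W_h = N_h/N and N = 9700:
  stratum A: (3200/9700)²·(1 − 785/3200)·254.6²/785 = 6.7822
  stratum B: (1600/9700)²·(1 − 54/1600)·207.9²/54 = 21.0427
  stratum C: (2400/9700)²·(1 − 302/2400)·77.9²/302 = 1.07533
  stratum D: (2500/9700)²·(1 − 316/2500)·245.5²/316 = 11.0679
V̂(x̄_st) = 39.9681
SE(x̄_st) = √39.9681 = 6.32203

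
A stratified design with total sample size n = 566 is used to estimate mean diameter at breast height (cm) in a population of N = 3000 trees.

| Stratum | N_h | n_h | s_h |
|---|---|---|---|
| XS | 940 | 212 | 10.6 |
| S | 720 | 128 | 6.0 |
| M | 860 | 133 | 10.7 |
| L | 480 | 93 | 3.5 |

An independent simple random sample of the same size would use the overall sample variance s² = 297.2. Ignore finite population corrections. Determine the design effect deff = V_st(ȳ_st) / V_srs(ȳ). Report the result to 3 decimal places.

V̂(ȳ_st) = Σ W_h² s_h²/n_h, with W_h = N_h/N and N = 3000:
  stratum XS: (940/3000)²·10.6²/212 = 0.0520342
  stratum S: (720/3000)²·6.0²/128 = 0.0162
  stratum M: (860/3000)²·10.7²/133 = 0.0707409
  stratum L: (480/3000)²·3.5²/93 = 0.00337204
V_st = 0.142347
V_srs = s²/n = 297.2/566 = 0.525088
deff = V_st / V_srs = 0.142347/0.525088 = 0.2711

deff ≈ 0.271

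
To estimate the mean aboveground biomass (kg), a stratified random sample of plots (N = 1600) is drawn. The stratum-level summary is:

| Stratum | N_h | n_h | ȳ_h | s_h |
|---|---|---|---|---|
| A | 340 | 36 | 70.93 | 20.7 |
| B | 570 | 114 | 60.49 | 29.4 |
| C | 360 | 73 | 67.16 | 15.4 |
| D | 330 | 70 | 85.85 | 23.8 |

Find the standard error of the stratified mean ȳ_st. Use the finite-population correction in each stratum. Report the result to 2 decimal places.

SE(ȳ_st) ≈ 1.29

V̂(ȳ_st) = Σ W_h² (1 − n_h/N_h) s_h²/n_h, with W_h = N_h/N and N = 1600:
  stratum A: (340/1600)²·(1 − 36/340)·20.7²/36 = 0.480563
  stratum B: (570/1600)²·(1 − 114/570)·29.4²/114 = 0.769821
  stratum C: (360/1600)²·(1 − 73/360)·15.4²/73 = 0.131118
  stratum D: (330/1600)²·(1 − 70/330)·23.8²/70 = 0.271208
V̂(ȳ_st) = 1.65271
SE(ȳ_st) = √1.65271 = 1.28558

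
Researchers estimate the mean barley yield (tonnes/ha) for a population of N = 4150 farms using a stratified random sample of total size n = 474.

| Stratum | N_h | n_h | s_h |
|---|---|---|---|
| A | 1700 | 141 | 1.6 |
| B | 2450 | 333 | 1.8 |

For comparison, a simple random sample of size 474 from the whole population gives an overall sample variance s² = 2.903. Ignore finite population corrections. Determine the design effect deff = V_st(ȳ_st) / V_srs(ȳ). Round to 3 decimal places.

V̂(ȳ_st) = Σ W_h² s_h²/n_h, with W_h = N_h/N and N = 4150:
  stratum A: (1700/4150)²·1.6²/141 = 0.00304665
  stratum B: (2450/4150)²·1.8²/333 = 0.00339107
V_st = 0.00643772
V_srs = s²/n = 2.903/474 = 0.00612447
deff = V_st / V_srs = 0.00643772/0.00612447 = 1.0511

deff ≈ 1.051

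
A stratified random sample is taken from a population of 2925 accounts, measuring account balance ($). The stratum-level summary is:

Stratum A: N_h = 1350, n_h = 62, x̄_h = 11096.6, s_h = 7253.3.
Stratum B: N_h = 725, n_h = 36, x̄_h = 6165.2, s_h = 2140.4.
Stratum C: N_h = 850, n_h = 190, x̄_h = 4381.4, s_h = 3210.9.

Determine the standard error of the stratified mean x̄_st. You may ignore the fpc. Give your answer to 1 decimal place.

SE(x̄_st) ≈ 439.5

V̂(x̄_st) = Σ W_h² s_h²/n_h, with W_h = N_h/N and N = 2925:
  stratum A: (1350/2925)²·7253.3²/62 = 180757
  stratum B: (725/2925)²·2140.4²/36 = 7818.29
  stratum C: (850/2925)²·3210.9²/190 = 4582.33
V̂(x̄_st) = 193158
SE(x̄_st) = √193158 = 439.497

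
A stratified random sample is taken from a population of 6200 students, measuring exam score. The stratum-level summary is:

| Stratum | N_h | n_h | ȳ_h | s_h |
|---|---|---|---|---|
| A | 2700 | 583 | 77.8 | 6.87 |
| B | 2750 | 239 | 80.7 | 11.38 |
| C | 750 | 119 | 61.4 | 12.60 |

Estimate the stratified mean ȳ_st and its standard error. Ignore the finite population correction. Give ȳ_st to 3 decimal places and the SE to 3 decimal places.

ȳ_st = Σ W_h ȳ_h = (2700·77.8 + 2750·80.7 + 750·61.4)/6200 = 77.10242
V̂(ȳ_st) = Σ W_h² s_h²/n_h, with W_h = N_h/N and N = 6200:
  stratum A: (2700/6200)²·6.87²/583 = 0.0153529
  stratum B: (2750/6200)²·11.38²/239 = 0.106603
  stratum C: (750/6200)²·12.60²/119 = 0.0195224
V̂(ȳ_st) = 0.141478
SE(ȳ_st) = √0.141478 = 0.376136

ȳ_st ≈ 77.102, SE ≈ 0.376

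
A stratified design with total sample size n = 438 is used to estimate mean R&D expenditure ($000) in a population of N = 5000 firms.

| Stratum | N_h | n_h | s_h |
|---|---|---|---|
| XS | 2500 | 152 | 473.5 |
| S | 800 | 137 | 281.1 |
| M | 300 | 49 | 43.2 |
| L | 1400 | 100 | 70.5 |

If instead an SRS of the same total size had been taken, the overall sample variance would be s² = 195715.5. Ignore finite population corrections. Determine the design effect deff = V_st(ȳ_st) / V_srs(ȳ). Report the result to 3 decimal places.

deff ≈ 0.867

V̂(ȳ_st) = Σ W_h² s_h²/n_h, with W_h = N_h/N and N = 5000:
  stratum XS: (2500/5000)²·473.5²/152 = 368.754
  stratum S: (800/5000)²·281.1²/137 = 14.7653
  stratum M: (300/5000)²·43.2²/49 = 0.137112
  stratum L: (1400/5000)²·70.5²/100 = 3.89668
V_st = 387.553
V_srs = s²/n = 195715.5/438 = 446.839
deff = V_st / V_srs = 387.553/446.839 = 0.8673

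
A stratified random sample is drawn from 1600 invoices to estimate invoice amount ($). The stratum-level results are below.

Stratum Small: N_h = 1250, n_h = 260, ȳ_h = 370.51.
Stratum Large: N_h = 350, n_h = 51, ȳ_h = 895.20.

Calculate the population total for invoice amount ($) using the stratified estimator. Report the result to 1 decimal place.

τ̂_st = Σ N_h ȳ_h = 1250·370.51 + 350·895.20 = 776457.5

τ̂_st ≈ 776457.5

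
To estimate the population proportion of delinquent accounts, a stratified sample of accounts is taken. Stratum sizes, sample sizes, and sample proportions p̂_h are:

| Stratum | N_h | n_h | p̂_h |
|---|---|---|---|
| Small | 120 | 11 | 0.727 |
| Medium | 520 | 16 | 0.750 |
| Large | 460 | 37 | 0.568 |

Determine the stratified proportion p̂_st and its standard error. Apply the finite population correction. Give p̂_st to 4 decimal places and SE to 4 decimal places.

p̂_st ≈ 0.6714, SE ≈ 0.0634

N = 1100; stratum weights W_h = N_h/N.
p̂_st = Σ W_h p̂_h = (120·0.727 + 520·0.750 + 460·0.568)/1100 = 0.67138
V̂(p̂_st) = Σ W_h² (1 − n_h/N_h) p̂_h(1−p̂_h)/(n_h−1):
  stratum Small: (120/1100)²·(1 − 11/120)·0.727·0.273/10 = 0.000214546
  stratum Medium: (520/1100)²·(1 − 16/520)·0.750·0.250/15 = 0.00270744
  stratum Large: (460/1100)²·(1 − 37/460)·0.568·0.432/36 = 0.00109608
V̂(p̂_st) = 0.00401806; SE = √V̂ = 0.0633882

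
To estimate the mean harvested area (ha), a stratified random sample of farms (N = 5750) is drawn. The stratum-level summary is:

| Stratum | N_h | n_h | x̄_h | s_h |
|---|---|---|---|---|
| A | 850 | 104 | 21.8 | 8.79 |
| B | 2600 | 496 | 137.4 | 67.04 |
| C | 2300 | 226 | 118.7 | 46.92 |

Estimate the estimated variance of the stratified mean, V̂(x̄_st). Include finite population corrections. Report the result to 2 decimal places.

V̂(x̄_st) = Σ W_h² (1 − n_h/N_h) s_h²/n_h, with W_h = N_h/N and N = 5750:
  stratum A: (850/5750)²·(1 − 104/850)·8.79²/104 = 0.0142484
  stratum B: (2600/5750)²·(1 − 496/2600)·67.04²/496 = 1.49924
  stratum C: (2300/5750)²·(1 − 226/2300)·46.92²/226 = 1.40543
V̂(x̄_st) = 2.91891

V̂(x̄_st) ≈ 2.92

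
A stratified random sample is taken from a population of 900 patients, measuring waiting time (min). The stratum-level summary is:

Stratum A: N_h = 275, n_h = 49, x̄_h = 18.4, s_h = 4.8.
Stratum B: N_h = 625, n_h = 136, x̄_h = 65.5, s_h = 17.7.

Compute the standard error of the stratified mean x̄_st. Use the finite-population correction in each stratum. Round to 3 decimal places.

V̂(x̄_st) = Σ W_h² (1 − n_h/N_h) s_h²/n_h, with W_h = N_h/N and N = 900:
  stratum A: (275/900)²·(1 − 49/275)·4.8²/49 = 0.036078
  stratum B: (625/900)²·(1 − 136/625)·17.7²/136 = 0.869184
V̂(x̄_st) = 0.905262
SE(x̄_st) = √0.905262 = 0.951452

SE(x̄_st) ≈ 0.951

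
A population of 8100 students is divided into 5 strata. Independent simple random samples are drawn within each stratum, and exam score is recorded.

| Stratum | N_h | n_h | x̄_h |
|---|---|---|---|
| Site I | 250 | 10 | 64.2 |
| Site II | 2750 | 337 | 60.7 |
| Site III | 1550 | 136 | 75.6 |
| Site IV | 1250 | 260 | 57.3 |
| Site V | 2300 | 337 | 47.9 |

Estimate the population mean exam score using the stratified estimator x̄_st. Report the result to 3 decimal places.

x̄_st ≈ 59.500

N = Σ N_h = 8100. Stratum weights W_h = N_h/N.
x̄_st = (250·64.2 + 2750·60.7 + 1550·75.6 + 1250·57.3 + 2300·47.9) / 8100 = 59.50000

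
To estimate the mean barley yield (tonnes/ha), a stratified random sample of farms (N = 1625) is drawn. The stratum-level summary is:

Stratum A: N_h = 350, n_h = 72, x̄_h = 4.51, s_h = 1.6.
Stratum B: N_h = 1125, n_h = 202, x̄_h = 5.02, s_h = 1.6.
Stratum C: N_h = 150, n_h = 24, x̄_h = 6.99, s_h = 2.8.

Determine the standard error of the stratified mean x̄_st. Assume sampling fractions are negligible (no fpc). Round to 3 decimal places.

SE(x̄_st) ≈ 0.103

V̂(x̄_st) = Σ W_h² s_h²/n_h, with W_h = N_h/N and N = 1625:
  stratum A: (350/1625)²·1.6²/72 = 0.00164944
  stratum B: (1125/1625)²·1.6²/202 = 0.00607417
  stratum C: (150/1625)²·2.8²/24 = 0.00278343
V̂(x̄_st) = 0.010507
SE(x̄_st) = √0.010507 = 0.102504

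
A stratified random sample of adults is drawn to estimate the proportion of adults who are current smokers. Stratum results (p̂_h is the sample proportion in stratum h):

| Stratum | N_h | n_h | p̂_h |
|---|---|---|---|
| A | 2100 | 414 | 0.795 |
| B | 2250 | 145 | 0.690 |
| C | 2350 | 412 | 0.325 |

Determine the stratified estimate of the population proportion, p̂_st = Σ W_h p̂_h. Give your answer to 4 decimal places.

p̂_st ≈ 0.5949

N = 6700; stratum weights W_h = N_h/N.
p̂_st = Σ W_h p̂_h = (2100·0.795 + 2250·0.690 + 2350·0.325)/6700 = 0.59489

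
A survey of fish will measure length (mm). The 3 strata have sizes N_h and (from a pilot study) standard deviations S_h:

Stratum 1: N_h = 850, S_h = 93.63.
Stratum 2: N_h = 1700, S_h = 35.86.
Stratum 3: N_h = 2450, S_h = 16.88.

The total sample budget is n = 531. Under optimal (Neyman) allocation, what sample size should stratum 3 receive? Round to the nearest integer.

121

Neyman allocation: n_h = n · N_h S_h / Σ N_i S_i, with n = 531.
  stratum 1: N_h·S_h = 850·93.63 = 79585.50
  stratum 2: N_h·S_h = 1700·35.86 = 60962.00
  stratum 3: N_h·S_h = 2450·16.88 = 41356.00
Σ N_h S_h = 181903.50
n for stratum 3 = 531·41356.00/181903.50 = 120.724 → 121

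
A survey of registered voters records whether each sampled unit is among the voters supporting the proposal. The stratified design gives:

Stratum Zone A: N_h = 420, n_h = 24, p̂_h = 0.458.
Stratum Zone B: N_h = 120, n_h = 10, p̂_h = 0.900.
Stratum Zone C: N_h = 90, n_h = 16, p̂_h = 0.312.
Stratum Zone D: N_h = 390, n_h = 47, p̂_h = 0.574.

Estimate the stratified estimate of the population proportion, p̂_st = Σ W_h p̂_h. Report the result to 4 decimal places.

N = 1020; stratum weights W_h = N_h/N.
p̂_st = Σ W_h p̂_h = (420·0.458 + 120·0.900 + 90·0.312 + 390·0.574)/1020 = 0.54147

p̂_st ≈ 0.5415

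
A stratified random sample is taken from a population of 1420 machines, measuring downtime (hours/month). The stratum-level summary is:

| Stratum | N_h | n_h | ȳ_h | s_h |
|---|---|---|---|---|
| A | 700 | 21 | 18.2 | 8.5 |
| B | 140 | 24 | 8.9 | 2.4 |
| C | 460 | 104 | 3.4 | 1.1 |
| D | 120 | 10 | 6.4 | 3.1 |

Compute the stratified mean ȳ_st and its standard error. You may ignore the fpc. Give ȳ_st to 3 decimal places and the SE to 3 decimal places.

ȳ_st = Σ W_h ȳ_h = (700·18.2 + 140·8.9 + 460·3.4 + 120·6.4)/1420 = 11.49155
V̂(ȳ_st) = Σ W_h² s_h²/n_h, with W_h = N_h/N and N = 1420:
  stratum A: (700/1420)²·8.5²/21 = 0.836061
  stratum B: (140/1420)²·2.4²/24 = 0.00233287
  stratum C: (460/1420)²·1.1²/104 = 0.00122093
  stratum D: (120/1420)²·3.1²/10 = 0.00686292
V̂(ȳ_st) = 0.846478
SE(ȳ_st) = √0.846478 = 0.920042

ȳ_st ≈ 11.492, SE ≈ 0.920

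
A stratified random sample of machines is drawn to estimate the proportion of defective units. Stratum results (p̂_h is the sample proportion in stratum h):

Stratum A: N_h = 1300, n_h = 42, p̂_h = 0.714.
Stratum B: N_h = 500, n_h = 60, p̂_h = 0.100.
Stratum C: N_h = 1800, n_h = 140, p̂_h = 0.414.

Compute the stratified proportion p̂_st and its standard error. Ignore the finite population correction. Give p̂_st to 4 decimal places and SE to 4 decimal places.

N = 3600; stratum weights W_h = N_h/N.
p̂_st = Σ W_h p̂_h = (1300·0.714 + 500·0.100 + 1800·0.414)/3600 = 0.47872
V̂(p̂_st) = Σ W_h² p̂_h(1−p̂_h)/(n_h−1):
  stratum A: (1300/3600)²·0.714·0.286/41 = 0.000649474
  stratum B: (500/3600)²·0.100·0.900/59 = 2.94256e-05
  stratum C: (1800/3600)²·0.414·0.586/139 = 0.000436338
V̂(p̂_st) = 0.00111524; SE = √V̂ = 0.0333952

p̂_st ≈ 0.4787, SE ≈ 0.0334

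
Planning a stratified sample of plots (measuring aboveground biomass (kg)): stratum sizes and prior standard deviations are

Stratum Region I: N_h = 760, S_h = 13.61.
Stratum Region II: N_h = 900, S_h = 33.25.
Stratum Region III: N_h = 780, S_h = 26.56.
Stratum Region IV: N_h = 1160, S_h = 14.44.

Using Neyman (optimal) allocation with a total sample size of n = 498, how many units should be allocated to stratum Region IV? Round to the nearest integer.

Neyman allocation: n_h = n · N_h S_h / Σ N_i S_i, with n = 498.
  stratum Region I: N_h·S_h = 760·13.61 = 10343.60
  stratum Region II: N_h·S_h = 900·33.25 = 29925.00
  stratum Region III: N_h·S_h = 780·26.56 = 20716.80
  stratum Region IV: N_h·S_h = 1160·14.44 = 16750.40
Σ N_h S_h = 77735.80
n for stratum Region IV = 498·16750.40/77735.80 = 107.308 → 107

107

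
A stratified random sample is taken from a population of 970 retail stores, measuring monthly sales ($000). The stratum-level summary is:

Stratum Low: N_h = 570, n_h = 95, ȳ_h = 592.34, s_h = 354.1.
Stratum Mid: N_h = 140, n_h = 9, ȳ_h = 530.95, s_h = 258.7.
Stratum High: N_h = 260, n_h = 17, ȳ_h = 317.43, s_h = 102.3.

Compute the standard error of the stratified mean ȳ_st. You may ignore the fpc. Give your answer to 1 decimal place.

V̂(ȳ_st) = Σ W_h² s_h²/n_h, with W_h = N_h/N and N = 970:
  stratum Low: (570/970)²·354.1²/95 = 455.758
  stratum Mid: (140/970)²·258.7²/9 = 154.904
  stratum High: (260/970)²·102.3²/17 = 44.2288
V̂(ȳ_st) = 654.891
SE(ȳ_st) = √654.891 = 25.5908

SE(ȳ_st) ≈ 25.6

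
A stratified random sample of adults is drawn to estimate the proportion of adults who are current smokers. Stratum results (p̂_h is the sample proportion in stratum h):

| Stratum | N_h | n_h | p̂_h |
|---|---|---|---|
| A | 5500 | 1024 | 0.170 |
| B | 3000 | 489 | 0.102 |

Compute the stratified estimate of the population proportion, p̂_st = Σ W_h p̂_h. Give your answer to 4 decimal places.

p̂_st ≈ 0.1460

N = 8500; stratum weights W_h = N_h/N.
p̂_st = Σ W_h p̂_h = (5500·0.170 + 3000·0.102)/8500 = 0.14600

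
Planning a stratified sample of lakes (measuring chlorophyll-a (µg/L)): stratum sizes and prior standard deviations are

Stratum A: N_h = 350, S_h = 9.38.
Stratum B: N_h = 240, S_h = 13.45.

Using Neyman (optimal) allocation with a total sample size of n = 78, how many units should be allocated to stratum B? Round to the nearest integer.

Neyman allocation: n_h = n · N_h S_h / Σ N_i S_i, with n = 78.
  stratum A: N_h·S_h = 350·9.38 = 3283.00
  stratum B: N_h·S_h = 240·13.45 = 3228.00
Σ N_h S_h = 6511.00
n for stratum B = 78·3228.00/6511.00 = 38.671 → 39

39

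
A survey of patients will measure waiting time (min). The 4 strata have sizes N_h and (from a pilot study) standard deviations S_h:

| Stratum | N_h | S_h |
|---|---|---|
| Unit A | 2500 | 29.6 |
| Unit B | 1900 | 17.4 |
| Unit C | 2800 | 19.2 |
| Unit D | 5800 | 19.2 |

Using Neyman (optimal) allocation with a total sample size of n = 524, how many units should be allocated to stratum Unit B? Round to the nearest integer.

64

Neyman allocation: n_h = n · N_h S_h / Σ N_i S_i, with n = 524.
  stratum Unit A: N_h·S_h = 2500·29.6 = 74000.00
  stratum Unit B: N_h·S_h = 1900·17.4 = 33060.00
  stratum Unit C: N_h·S_h = 2800·19.2 = 53760.00
  stratum Unit D: N_h·S_h = 5800·19.2 = 111360.00
Σ N_h S_h = 272180.00
n for stratum Unit B = 524·33060.00/272180.00 = 63.647 → 64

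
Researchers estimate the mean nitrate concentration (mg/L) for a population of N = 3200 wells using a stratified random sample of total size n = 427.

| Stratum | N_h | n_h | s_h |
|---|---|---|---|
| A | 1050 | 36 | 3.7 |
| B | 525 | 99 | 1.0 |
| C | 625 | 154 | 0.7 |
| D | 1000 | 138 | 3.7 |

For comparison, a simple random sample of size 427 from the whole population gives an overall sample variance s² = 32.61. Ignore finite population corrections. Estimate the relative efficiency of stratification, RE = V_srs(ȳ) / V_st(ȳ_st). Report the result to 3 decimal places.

V̂(ȳ_st) = Σ W_h² s_h²/n_h, with W_h = N_h/N and N = 3200:
  stratum A: (1050/3200)²·3.7²/36 = 0.040943
  stratum B: (525/3200)²·1.0²/99 = 0.000271884
  stratum C: (625/3200)²·0.7²/154 = 0.000121377
  stratum D: (1000/3200)²·3.7²/138 = 0.00968778
V_st = 0.051024
V_srs = s²/n = 32.61/427 = 0.07637
Relative efficiency = V_srs / V_st = 0.07637/0.051024 = 1.4967

RE ≈ 1.497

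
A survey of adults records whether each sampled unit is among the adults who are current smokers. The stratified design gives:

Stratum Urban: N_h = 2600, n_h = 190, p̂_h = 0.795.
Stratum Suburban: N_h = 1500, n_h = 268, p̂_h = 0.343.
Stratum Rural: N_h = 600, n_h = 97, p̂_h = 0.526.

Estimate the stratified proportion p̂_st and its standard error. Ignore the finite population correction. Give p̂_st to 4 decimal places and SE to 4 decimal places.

N = 4700; stratum weights W_h = N_h/N.
p̂_st = Σ W_h p̂_h = (2600·0.795 + 1500·0.343 + 600·0.526)/4700 = 0.61640
V̂(p̂_st) = Σ W_h² p̂_h(1−p̂_h)/(n_h−1):
  stratum Urban: (2600/4700)²·0.795·0.205/189 = 0.000263882
  stratum Suburban: (1500/4700)²·0.343·0.657/267 = 8.59676e-05
  stratum Rural: (600/4700)²·0.526·0.474/96 = 4.23253e-05
V̂(p̂_st) = 0.000392175; SE = √V̂ = 0.0198034

p̂_st ≈ 0.6164, SE ≈ 0.0198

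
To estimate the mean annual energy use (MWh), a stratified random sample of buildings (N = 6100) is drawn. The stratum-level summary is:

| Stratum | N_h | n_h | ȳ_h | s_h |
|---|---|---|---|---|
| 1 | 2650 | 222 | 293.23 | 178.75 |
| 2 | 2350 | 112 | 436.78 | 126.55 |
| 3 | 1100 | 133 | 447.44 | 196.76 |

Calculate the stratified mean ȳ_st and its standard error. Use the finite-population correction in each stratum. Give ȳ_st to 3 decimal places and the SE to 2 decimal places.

ȳ_st ≈ 376.340, SE ≈ 7.31

ȳ_st = Σ W_h ȳ_h = (2650·293.23 + 2350·436.78 + 1100·447.44)/6100 = 376.34041
V̂(ȳ_st) = Σ W_h² (1 − n_h/N_h) s_h²/n_h, with W_h = N_h/N and N = 6100:
  stratum 1: (2650/6100)²·(1 − 222/2650)·178.75²/222 = 24.8871
  stratum 2: (2350/6100)²·(1 − 112/2350)·126.55²/112 = 20.2104
  stratum 3: (1100/6100)²·(1 − 133/1100)·196.76²/133 = 8.32111
V̂(ȳ_st) = 53.4186
SE(ȳ_st) = √53.4186 = 7.3088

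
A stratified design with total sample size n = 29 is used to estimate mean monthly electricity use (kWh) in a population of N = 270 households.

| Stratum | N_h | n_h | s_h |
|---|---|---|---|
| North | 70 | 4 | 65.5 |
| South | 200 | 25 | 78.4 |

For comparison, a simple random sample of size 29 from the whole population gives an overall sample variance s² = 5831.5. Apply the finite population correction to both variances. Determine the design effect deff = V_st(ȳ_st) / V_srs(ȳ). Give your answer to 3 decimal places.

deff ≈ 1.036

V̂(ȳ_st) = Σ W_h² (1 − n_h/N_h) s_h²/n_h, with W_h = N_h/N and N = 270:
  stratum North: (70/270)²·(1 − 4/70)·65.5²/4 = 67.9731
  stratum South: (200/270)²·(1 − 25/200)·78.4²/25 = 118.041
V_st = 186.014
V_srs = (1 − 29/270)·5831.5/29 = 179.488
deff = V_st / V_srs = 186.014/179.488 = 1.0364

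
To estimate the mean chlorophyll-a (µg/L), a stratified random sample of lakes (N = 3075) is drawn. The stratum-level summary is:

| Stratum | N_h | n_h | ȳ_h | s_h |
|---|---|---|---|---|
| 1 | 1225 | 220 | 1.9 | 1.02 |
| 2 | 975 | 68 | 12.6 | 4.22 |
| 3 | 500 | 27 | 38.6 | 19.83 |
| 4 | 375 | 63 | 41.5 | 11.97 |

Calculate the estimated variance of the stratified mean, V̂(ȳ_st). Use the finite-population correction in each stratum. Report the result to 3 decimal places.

V̂(ȳ_st) = Σ W_h² (1 − n_h/N_h) s_h²/n_h, with W_h = N_h/N and N = 3075:
  stratum 1: (1225/3075)²·(1 − 220/1225)·1.02²/220 = 0.000615729
  stratum 2: (975/3075)²·(1 − 68/975)·4.22²/68 = 0.0244928
  stratum 3: (500/3075)²·(1 − 27/500)·19.83²/27 = 0.364269
  stratum 4: (375/3075)²·(1 − 63/375)·11.97²/63 = 0.0281412
V̂(ȳ_st) = 0.417519

V̂(ȳ_st) ≈ 0.418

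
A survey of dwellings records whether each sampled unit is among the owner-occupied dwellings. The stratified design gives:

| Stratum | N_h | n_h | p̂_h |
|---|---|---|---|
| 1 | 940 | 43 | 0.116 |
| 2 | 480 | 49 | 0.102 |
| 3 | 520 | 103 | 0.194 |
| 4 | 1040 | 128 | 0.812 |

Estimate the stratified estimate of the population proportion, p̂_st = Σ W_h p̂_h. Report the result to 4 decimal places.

N = 2980; stratum weights W_h = N_h/N.
p̂_st = Σ W_h p̂_h = (940·0.116 + 480·0.102 + 520·0.194 + 1040·0.812)/2980 = 0.37026

p̂_st ≈ 0.3703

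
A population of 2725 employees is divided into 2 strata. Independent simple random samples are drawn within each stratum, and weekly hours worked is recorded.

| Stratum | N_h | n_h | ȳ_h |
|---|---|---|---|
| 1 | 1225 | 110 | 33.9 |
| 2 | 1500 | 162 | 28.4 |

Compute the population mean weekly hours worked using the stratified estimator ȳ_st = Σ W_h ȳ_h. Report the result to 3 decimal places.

ȳ_st ≈ 30.872

N = Σ N_h = 2725. Stratum weights W_h = N_h/N.
ȳ_st = (1225·33.9 + 1500·28.4) / 2725 = 30.87248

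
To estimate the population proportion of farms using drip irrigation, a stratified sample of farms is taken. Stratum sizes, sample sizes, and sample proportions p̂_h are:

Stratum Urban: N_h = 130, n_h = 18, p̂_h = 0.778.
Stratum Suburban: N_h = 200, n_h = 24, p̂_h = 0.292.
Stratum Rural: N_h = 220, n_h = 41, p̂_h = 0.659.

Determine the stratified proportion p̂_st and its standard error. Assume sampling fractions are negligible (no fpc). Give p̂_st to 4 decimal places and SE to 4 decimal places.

N = 550; stratum weights W_h = N_h/N.
p̂_st = Σ W_h p̂_h = (130·0.778 + 200·0.292 + 220·0.659)/550 = 0.55367
V̂(p̂_st) = Σ W_h² p̂_h(1−p̂_h)/(n_h−1):
  stratum Urban: (130/550)²·0.778·0.222/17 = 0.000567603
  stratum Suburban: (200/550)²·0.292·0.708/23 = 0.00118856
  stratum Rural: (220/550)²·0.659·0.341/40 = 0.000898876
V̂(p̂_st) = 0.00265504; SE = √V̂ = 0.0515271

p̂_st ≈ 0.5537, SE ≈ 0.0515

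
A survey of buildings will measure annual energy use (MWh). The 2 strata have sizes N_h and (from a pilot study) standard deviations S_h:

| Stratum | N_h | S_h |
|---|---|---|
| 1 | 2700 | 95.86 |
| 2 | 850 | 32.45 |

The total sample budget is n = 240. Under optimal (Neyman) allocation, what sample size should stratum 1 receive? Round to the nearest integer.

217

Neyman allocation: n_h = n · N_h S_h / Σ N_i S_i, with n = 240.
  stratum 1: N_h·S_h = 2700·95.86 = 258822.00
  stratum 2: N_h·S_h = 850·32.45 = 27582.50
Σ N_h S_h = 286404.50
n for stratum 1 = 240·258822.00/286404.50 = 216.887 → 217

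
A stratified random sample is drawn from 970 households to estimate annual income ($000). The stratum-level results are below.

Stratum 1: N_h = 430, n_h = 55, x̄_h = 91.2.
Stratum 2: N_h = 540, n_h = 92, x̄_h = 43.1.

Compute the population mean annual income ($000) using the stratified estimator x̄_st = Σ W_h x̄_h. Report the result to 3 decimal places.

N = Σ N_h = 970. Stratum weights W_h = N_h/N.
x̄_st = (430·91.2 + 540·43.1) / 970 = 64.42268

x̄_st ≈ 64.423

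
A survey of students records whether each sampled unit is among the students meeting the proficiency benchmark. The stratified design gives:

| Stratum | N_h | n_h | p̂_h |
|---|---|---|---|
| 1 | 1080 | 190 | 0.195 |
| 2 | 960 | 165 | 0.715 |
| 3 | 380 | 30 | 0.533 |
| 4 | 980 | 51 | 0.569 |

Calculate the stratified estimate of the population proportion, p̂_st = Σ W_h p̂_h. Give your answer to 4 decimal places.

N = 3400; stratum weights W_h = N_h/N.
p̂_st = Σ W_h p̂_h = (1080·0.195 + 960·0.715 + 380·0.533 + 980·0.569)/3400 = 0.48740

p̂_st ≈ 0.4874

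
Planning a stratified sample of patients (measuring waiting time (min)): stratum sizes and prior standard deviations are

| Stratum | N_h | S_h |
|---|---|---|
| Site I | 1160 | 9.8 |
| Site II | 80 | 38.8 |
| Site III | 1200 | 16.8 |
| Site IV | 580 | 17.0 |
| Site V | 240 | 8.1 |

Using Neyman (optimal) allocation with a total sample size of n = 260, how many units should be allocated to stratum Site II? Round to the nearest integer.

Neyman allocation: n_h = n · N_h S_h / Σ N_i S_i, with n = 260.
  stratum Site I: N_h·S_h = 1160·9.8 = 11368.00
  stratum Site II: N_h·S_h = 80·38.8 = 3104.00
  stratum Site III: N_h·S_h = 1200·16.8 = 20160.00
  stratum Site IV: N_h·S_h = 580·17.0 = 9860.00
  stratum Site V: N_h·S_h = 240·8.1 = 1944.00
Σ N_h S_h = 46436.00
n for stratum Site II = 260·3104.00/46436.00 = 17.380 → 17

17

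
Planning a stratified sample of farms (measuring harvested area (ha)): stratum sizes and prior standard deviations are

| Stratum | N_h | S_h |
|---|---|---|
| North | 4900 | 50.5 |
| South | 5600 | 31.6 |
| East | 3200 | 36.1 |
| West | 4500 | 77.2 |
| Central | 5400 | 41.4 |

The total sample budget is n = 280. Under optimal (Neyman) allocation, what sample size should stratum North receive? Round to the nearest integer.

62

Neyman allocation: n_h = n · N_h S_h / Σ N_i S_i, with n = 280.
  stratum North: N_h·S_h = 4900·50.5 = 247450.00
  stratum South: N_h·S_h = 5600·31.6 = 176960.00
  stratum East: N_h·S_h = 3200·36.1 = 115520.00
  stratum West: N_h·S_h = 4500·77.2 = 347400.00
  stratum Central: N_h·S_h = 5400·41.4 = 223560.00
Σ N_h S_h = 1110890.00
n for stratum North = 280·247450.00/1110890.00 = 62.370 → 62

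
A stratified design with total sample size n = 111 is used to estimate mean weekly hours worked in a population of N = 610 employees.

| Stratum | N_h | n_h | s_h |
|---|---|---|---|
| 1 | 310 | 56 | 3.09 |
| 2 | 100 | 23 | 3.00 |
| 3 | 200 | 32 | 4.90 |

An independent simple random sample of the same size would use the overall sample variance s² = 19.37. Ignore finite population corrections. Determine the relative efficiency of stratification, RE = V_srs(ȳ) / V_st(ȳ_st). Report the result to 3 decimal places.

RE ≈ 1.291

V̂(ȳ_st) = Σ W_h² s_h²/n_h, with W_h = N_h/N and N = 610:
  stratum 1: (310/610)²·3.09²/56 = 0.0440345
  stratum 2: (100/610)²·3.00²/23 = 0.0105161
  stratum 3: (200/610)²·4.90²/32 = 0.0806571
V_st = 0.135208
V_srs = s²/n = 19.37/111 = 0.174505
Relative efficiency = V_srs / V_st = 0.174505/0.135208 = 1.2906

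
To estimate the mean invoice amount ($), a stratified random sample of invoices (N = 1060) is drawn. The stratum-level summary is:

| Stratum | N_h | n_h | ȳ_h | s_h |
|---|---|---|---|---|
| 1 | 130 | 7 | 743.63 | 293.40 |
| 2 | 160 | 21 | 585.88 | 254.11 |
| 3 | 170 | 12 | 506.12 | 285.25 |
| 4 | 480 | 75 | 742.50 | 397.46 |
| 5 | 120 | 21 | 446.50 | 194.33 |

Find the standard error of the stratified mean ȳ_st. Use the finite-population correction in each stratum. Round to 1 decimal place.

SE(ȳ_st) ≈ 28.0

V̂(ȳ_st) = Σ W_h² (1 − n_h/N_h) s_h²/n_h, with W_h = N_h/N and N = 1060:
  stratum 1: (130/1060)²·(1 − 7/130)·293.40²/7 = 175.008
  stratum 2: (160/1060)²·(1 − 21/160)·254.11²/21 = 60.8621
  stratum 3: (170/1060)²·(1 − 12/170)·285.25²/12 = 162.093
  stratum 4: (480/1060)²·(1 − 75/480)·397.46²/75 = 364.427
  stratum 5: (120/1060)²·(1 − 21/120)·194.33²/21 = 19.0136
V̂(ȳ_st) = 781.404
SE(ȳ_st) = √781.404 = 27.9536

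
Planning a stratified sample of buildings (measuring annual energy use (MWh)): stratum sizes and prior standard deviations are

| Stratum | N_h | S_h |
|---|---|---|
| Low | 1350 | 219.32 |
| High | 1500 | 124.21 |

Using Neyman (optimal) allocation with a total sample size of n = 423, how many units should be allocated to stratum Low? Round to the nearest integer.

260

Neyman allocation: n_h = n · N_h S_h / Σ N_i S_i, with n = 423.
  stratum Low: N_h·S_h = 1350·219.32 = 296082.00
  stratum High: N_h·S_h = 1500·124.21 = 186315.00
Σ N_h S_h = 482397.00
n for stratum Low = 423·296082.00/482397.00 = 259.626 → 260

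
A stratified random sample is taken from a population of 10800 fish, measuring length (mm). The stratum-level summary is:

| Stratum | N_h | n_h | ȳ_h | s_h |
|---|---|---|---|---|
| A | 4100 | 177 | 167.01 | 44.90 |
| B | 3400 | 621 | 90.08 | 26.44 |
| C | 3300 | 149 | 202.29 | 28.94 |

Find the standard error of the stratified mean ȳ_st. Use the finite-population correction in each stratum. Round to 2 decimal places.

SE(ȳ_st) ≈ 1.47

V̂(ȳ_st) = Σ W_h² (1 − n_h/N_h) s_h²/n_h, with W_h = N_h/N and N = 10800:
  stratum A: (4100/10800)²·(1 − 177/4100)·44.90²/177 = 1.57063
  stratum B: (3400/10800)²·(1 − 621/3400)·26.44²/621 = 0.0911908
  stratum C: (3300/10800)²·(1 − 149/3300)·28.94²/149 = 0.501101
V̂(ȳ_st) = 2.16292
SE(ȳ_st) = √2.16292 = 1.47069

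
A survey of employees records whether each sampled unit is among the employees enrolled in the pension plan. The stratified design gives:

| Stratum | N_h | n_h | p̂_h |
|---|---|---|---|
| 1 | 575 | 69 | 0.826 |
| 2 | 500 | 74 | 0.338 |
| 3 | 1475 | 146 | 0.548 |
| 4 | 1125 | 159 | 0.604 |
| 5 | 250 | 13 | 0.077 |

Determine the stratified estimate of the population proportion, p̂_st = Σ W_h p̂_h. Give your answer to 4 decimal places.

p̂_st ≈ 0.5480

N = 3925; stratum weights W_h = N_h/N.
p̂_st = Σ W_h p̂_h = (575·0.826 + 500·0.338 + 1475·0.548 + 1125·0.604 + 250·0.077)/3925 = 0.54803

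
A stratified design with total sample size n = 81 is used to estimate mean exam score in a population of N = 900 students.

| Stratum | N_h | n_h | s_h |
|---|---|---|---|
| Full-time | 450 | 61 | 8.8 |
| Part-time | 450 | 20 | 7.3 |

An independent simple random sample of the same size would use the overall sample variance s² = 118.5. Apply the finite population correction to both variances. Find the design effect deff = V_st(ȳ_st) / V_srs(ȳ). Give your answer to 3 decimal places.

deff ≈ 0.684

V̂(ȳ_st) = Σ W_h² (1 − n_h/N_h) s_h²/n_h, with W_h = N_h/N and N = 900:
  stratum Full-time: (450/900)²·(1 − 61/450)·8.8²/61 = 0.274355
  stratum Part-time: (450/900)²·(1 − 20/450)·7.3²/20 = 0.636519
V_st = 0.910874
V_srs = (1 − 81/900)·118.5/81 = 1.3313
deff = V_st / V_srs = 0.910874/1.3313 = 0.6842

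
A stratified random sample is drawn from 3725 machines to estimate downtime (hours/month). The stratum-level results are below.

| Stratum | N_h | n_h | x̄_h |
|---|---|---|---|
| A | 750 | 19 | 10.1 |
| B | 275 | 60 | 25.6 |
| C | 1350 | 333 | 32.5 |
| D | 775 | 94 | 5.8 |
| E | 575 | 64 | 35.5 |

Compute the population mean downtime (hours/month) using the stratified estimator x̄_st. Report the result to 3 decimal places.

x̄_st ≈ 22.389

N = Σ N_h = 3725. Stratum weights W_h = N_h/N.
x̄_st = (750·10.1 + 275·25.6 + 1350·32.5 + 775·5.8 + 575·35.5) / 3725 = 22.38859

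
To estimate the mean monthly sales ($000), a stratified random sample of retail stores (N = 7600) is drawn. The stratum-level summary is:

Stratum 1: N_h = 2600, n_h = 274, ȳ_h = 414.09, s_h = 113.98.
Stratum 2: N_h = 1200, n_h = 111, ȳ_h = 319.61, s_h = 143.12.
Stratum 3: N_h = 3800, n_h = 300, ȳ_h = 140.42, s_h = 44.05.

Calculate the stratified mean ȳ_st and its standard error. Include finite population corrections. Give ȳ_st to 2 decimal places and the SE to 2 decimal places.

ȳ_st ≈ 262.34, SE ≈ 3.26

ȳ_st = Σ W_h ȳ_h = (2600·414.09 + 1200·319.61 + 3800·140.42)/7600 = 262.33711
V̂(ȳ_st) = Σ W_h² (1 − n_h/N_h) s_h²/n_h, with W_h = N_h/N and N = 7600:
  stratum 1: (2600/7600)²·(1 − 274/2600)·113.98²/274 = 4.96435
  stratum 2: (1200/7600)²·(1 − 111/1200)·143.12²/111 = 4.17503
  stratum 3: (3800/7600)²·(1 − 300/3800)·44.05²/300 = 1.48934
V̂(ȳ_st) = 10.6287
SE(ȳ_st) = √10.6287 = 3.26017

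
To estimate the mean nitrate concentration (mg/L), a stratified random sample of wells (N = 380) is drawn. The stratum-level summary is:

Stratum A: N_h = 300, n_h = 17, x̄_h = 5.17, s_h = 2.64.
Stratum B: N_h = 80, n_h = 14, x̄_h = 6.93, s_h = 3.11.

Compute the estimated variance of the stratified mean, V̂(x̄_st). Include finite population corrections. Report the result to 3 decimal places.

V̂(x̄_st) = Σ W_h² (1 − n_h/N_h) s_h²/n_h, with W_h = N_h/N and N = 380:
  stratum A: (300/380)²·(1 − 17/300)·2.64²/17 = 0.241046
  stratum B: (80/380)²·(1 − 14/80)·3.11²/14 = 0.0252615
V̂(x̄_st) = 0.266307

V̂(x̄_st) ≈ 0.266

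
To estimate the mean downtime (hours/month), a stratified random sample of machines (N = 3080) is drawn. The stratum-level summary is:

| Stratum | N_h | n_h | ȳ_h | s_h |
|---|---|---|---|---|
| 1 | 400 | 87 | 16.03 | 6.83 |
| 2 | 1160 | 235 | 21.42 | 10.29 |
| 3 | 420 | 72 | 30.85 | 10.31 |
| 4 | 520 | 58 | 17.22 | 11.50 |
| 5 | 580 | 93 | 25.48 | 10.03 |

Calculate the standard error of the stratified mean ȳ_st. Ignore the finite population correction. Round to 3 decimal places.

V̂(ȳ_st) = Σ W_h² s_h²/n_h, with W_h = N_h/N and N = 3080:
  stratum 1: (400/3080)²·6.83²/87 = 0.00904359
  stratum 2: (1160/3080)²·10.29²/235 = 0.0639113
  stratum 3: (420/3080)²·10.31²/72 = 0.0274525
  stratum 4: (520/3080)²·11.50²/58 = 0.064994
  stratum 5: (580/3080)²·10.03²/93 = 0.0383595
V̂(ȳ_st) = 0.203761
SE(ȳ_st) = √0.203761 = 0.451399

SE(ȳ_st) ≈ 0.451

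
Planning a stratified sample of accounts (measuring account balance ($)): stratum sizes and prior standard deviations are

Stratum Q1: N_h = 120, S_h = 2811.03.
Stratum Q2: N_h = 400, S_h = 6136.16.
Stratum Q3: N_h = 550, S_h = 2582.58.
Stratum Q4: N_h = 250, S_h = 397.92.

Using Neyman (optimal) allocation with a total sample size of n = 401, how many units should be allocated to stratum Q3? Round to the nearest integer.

Neyman allocation: n_h = n · N_h S_h / Σ N_i S_i, with n = 401.
  stratum Q1: N_h·S_h = 120·2811.03 = 337323.60
  stratum Q2: N_h·S_h = 400·6136.16 = 2454464.00
  stratum Q3: N_h·S_h = 550·2582.58 = 1420419.00
  stratum Q4: N_h·S_h = 250·397.92 = 99480.00
Σ N_h S_h = 4311686.60
n for stratum Q3 = 401·1420419.00/4311686.60 = 132.103 → 132

132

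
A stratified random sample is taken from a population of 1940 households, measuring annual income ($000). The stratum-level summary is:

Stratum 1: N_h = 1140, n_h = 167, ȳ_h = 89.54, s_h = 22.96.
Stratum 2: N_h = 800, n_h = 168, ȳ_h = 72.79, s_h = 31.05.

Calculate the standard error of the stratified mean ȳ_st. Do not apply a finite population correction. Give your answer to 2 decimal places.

SE(ȳ_st) ≈ 1.44

V̂(ȳ_st) = Σ W_h² s_h²/n_h, with W_h = N_h/N and N = 1940:
  stratum 1: (1140/1940)²·22.96²/167 = 1.09002
  stratum 2: (800/1940)²·31.05²/168 = 0.975867
V̂(ȳ_st) = 2.06588
SE(ȳ_st) = √2.06588 = 1.43732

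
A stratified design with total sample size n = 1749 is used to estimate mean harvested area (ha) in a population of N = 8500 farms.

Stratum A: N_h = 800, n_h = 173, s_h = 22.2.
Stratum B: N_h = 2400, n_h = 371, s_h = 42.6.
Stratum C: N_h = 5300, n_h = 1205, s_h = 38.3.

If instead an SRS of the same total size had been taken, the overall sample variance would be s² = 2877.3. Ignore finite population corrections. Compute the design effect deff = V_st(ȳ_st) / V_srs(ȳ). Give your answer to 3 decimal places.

V̂(ȳ_st) = Σ W_h² s_h²/n_h, with W_h = N_h/N and N = 8500:
  stratum A: (800/8500)²·22.2²/173 = 0.0252349
  stratum B: (2400/8500)²·42.6²/371 = 0.389969
  stratum C: (5300/8500)²·38.3²/1205 = 0.473287
V_st = 0.888491
V_srs = s²/n = 2877.3/1749 = 1.64511
deff = V_st / V_srs = 0.888491/1.64511 = 0.5401

deff ≈ 0.540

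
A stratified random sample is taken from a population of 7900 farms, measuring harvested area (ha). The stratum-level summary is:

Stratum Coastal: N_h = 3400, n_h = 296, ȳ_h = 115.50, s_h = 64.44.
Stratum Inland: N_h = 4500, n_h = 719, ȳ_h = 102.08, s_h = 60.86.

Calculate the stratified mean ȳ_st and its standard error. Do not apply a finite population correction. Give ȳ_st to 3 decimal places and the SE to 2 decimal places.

ȳ_st = Σ W_h ȳ_h = (3400·115.50 + 4500·102.08)/7900 = 107.85570
V̂(ȳ_st) = Σ W_h² s_h²/n_h, with W_h = N_h/N and N = 7900:
  stratum Coastal: (3400/7900)²·64.44²/296 = 2.5985
  stratum Inland: (4500/7900)²·60.86²/719 = 1.6715
V̂(ȳ_st) = 4.27
SE(ȳ_st) = √4.27 = 2.0664

ȳ_st ≈ 107.856, SE ≈ 2.07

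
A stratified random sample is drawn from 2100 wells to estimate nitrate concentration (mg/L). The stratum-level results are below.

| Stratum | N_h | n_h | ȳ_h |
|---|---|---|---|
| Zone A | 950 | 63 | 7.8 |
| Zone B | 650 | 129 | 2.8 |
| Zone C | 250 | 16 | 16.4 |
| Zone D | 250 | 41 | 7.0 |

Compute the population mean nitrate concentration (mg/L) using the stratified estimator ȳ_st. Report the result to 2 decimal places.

N = Σ N_h = 2100. Stratum weights W_h = N_h/N.
ȳ_st = (950·7.8 + 650·2.8 + 250·16.4 + 250·7.0) / 2100 = 7.1810

ȳ_st ≈ 7.18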